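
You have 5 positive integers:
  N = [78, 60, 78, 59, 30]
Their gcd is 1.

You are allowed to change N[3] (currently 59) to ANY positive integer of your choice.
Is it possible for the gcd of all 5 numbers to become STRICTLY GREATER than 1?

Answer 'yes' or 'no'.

Answer: yes

Derivation:
Current gcd = 1
gcd of all OTHER numbers (without N[3]=59): gcd([78, 60, 78, 30]) = 6
The new gcd after any change is gcd(6, new_value).
This can be at most 6.
Since 6 > old gcd 1, the gcd CAN increase (e.g., set N[3] = 6).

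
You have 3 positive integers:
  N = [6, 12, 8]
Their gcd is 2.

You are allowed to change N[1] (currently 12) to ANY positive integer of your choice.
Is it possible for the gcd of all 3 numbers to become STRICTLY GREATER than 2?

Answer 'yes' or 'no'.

Answer: no

Derivation:
Current gcd = 2
gcd of all OTHER numbers (without N[1]=12): gcd([6, 8]) = 2
The new gcd after any change is gcd(2, new_value).
This can be at most 2.
Since 2 = old gcd 2, the gcd can only stay the same or decrease.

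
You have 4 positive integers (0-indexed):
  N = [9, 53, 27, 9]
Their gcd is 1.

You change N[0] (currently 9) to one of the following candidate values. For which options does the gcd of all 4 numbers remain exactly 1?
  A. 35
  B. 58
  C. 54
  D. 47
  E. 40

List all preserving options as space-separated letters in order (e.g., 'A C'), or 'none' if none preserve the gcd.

Answer: A B C D E

Derivation:
Old gcd = 1; gcd of others (without N[0]) = 1
New gcd for candidate v: gcd(1, v). Preserves old gcd iff gcd(1, v) = 1.
  Option A: v=35, gcd(1,35)=1 -> preserves
  Option B: v=58, gcd(1,58)=1 -> preserves
  Option C: v=54, gcd(1,54)=1 -> preserves
  Option D: v=47, gcd(1,47)=1 -> preserves
  Option E: v=40, gcd(1,40)=1 -> preserves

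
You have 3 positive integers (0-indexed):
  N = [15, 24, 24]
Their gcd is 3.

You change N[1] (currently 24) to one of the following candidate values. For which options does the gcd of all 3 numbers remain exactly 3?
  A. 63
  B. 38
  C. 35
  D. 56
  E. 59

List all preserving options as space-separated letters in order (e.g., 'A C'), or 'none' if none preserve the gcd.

Answer: A

Derivation:
Old gcd = 3; gcd of others (without N[1]) = 3
New gcd for candidate v: gcd(3, v). Preserves old gcd iff gcd(3, v) = 3.
  Option A: v=63, gcd(3,63)=3 -> preserves
  Option B: v=38, gcd(3,38)=1 -> changes
  Option C: v=35, gcd(3,35)=1 -> changes
  Option D: v=56, gcd(3,56)=1 -> changes
  Option E: v=59, gcd(3,59)=1 -> changes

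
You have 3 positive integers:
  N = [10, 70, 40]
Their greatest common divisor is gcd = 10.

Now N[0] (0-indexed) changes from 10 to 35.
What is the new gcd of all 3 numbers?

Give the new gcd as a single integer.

Numbers: [10, 70, 40], gcd = 10
Change: index 0, 10 -> 35
gcd of the OTHER numbers (without index 0): gcd([70, 40]) = 10
New gcd = gcd(g_others, new_val) = gcd(10, 35) = 5

Answer: 5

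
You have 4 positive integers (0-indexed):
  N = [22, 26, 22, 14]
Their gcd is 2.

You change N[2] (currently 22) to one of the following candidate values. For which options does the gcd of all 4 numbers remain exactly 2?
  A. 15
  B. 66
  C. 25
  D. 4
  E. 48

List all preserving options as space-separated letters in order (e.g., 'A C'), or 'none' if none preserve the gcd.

Old gcd = 2; gcd of others (without N[2]) = 2
New gcd for candidate v: gcd(2, v). Preserves old gcd iff gcd(2, v) = 2.
  Option A: v=15, gcd(2,15)=1 -> changes
  Option B: v=66, gcd(2,66)=2 -> preserves
  Option C: v=25, gcd(2,25)=1 -> changes
  Option D: v=4, gcd(2,4)=2 -> preserves
  Option E: v=48, gcd(2,48)=2 -> preserves

Answer: B D E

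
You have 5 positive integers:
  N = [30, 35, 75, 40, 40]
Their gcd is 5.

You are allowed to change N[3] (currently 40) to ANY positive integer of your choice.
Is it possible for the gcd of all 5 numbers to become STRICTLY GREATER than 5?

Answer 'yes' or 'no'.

Answer: no

Derivation:
Current gcd = 5
gcd of all OTHER numbers (without N[3]=40): gcd([30, 35, 75, 40]) = 5
The new gcd after any change is gcd(5, new_value).
This can be at most 5.
Since 5 = old gcd 5, the gcd can only stay the same or decrease.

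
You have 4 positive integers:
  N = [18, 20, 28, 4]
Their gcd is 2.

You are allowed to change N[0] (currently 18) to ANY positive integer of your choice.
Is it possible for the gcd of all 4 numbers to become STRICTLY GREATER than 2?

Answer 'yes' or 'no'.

Current gcd = 2
gcd of all OTHER numbers (without N[0]=18): gcd([20, 28, 4]) = 4
The new gcd after any change is gcd(4, new_value).
This can be at most 4.
Since 4 > old gcd 2, the gcd CAN increase (e.g., set N[0] = 4).

Answer: yes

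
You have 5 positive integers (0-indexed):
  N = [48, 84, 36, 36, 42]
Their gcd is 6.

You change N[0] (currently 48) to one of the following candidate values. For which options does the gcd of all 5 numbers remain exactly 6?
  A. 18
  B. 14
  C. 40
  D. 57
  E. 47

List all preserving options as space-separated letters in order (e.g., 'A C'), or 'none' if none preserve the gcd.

Old gcd = 6; gcd of others (without N[0]) = 6
New gcd for candidate v: gcd(6, v). Preserves old gcd iff gcd(6, v) = 6.
  Option A: v=18, gcd(6,18)=6 -> preserves
  Option B: v=14, gcd(6,14)=2 -> changes
  Option C: v=40, gcd(6,40)=2 -> changes
  Option D: v=57, gcd(6,57)=3 -> changes
  Option E: v=47, gcd(6,47)=1 -> changes

Answer: A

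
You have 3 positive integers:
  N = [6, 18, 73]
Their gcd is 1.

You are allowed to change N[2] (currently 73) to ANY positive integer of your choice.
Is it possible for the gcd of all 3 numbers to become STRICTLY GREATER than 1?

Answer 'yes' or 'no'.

Answer: yes

Derivation:
Current gcd = 1
gcd of all OTHER numbers (without N[2]=73): gcd([6, 18]) = 6
The new gcd after any change is gcd(6, new_value).
This can be at most 6.
Since 6 > old gcd 1, the gcd CAN increase (e.g., set N[2] = 6).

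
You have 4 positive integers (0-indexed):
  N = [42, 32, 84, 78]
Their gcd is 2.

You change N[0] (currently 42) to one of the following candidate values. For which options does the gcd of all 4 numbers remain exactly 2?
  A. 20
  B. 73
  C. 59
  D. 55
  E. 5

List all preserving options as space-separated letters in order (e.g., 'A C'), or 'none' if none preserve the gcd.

Answer: A

Derivation:
Old gcd = 2; gcd of others (without N[0]) = 2
New gcd for candidate v: gcd(2, v). Preserves old gcd iff gcd(2, v) = 2.
  Option A: v=20, gcd(2,20)=2 -> preserves
  Option B: v=73, gcd(2,73)=1 -> changes
  Option C: v=59, gcd(2,59)=1 -> changes
  Option D: v=55, gcd(2,55)=1 -> changes
  Option E: v=5, gcd(2,5)=1 -> changes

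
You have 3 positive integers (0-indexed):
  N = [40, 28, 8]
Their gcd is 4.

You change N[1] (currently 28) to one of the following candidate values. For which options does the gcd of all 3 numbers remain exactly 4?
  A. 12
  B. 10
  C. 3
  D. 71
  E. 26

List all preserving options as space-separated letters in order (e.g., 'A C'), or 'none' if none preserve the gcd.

Old gcd = 4; gcd of others (without N[1]) = 8
New gcd for candidate v: gcd(8, v). Preserves old gcd iff gcd(8, v) = 4.
  Option A: v=12, gcd(8,12)=4 -> preserves
  Option B: v=10, gcd(8,10)=2 -> changes
  Option C: v=3, gcd(8,3)=1 -> changes
  Option D: v=71, gcd(8,71)=1 -> changes
  Option E: v=26, gcd(8,26)=2 -> changes

Answer: A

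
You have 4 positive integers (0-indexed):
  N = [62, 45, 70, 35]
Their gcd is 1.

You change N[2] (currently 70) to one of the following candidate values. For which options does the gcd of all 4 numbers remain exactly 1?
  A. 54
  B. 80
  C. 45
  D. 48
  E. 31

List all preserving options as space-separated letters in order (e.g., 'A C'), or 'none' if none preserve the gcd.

Answer: A B C D E

Derivation:
Old gcd = 1; gcd of others (without N[2]) = 1
New gcd for candidate v: gcd(1, v). Preserves old gcd iff gcd(1, v) = 1.
  Option A: v=54, gcd(1,54)=1 -> preserves
  Option B: v=80, gcd(1,80)=1 -> preserves
  Option C: v=45, gcd(1,45)=1 -> preserves
  Option D: v=48, gcd(1,48)=1 -> preserves
  Option E: v=31, gcd(1,31)=1 -> preserves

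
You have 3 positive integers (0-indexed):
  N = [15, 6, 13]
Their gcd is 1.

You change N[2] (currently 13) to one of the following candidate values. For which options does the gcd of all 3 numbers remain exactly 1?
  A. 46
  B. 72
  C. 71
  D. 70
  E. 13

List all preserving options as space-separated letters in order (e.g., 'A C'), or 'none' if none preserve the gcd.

Answer: A C D E

Derivation:
Old gcd = 1; gcd of others (without N[2]) = 3
New gcd for candidate v: gcd(3, v). Preserves old gcd iff gcd(3, v) = 1.
  Option A: v=46, gcd(3,46)=1 -> preserves
  Option B: v=72, gcd(3,72)=3 -> changes
  Option C: v=71, gcd(3,71)=1 -> preserves
  Option D: v=70, gcd(3,70)=1 -> preserves
  Option E: v=13, gcd(3,13)=1 -> preserves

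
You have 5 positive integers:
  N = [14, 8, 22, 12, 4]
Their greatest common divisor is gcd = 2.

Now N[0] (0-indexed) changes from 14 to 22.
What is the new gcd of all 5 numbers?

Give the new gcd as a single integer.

Numbers: [14, 8, 22, 12, 4], gcd = 2
Change: index 0, 14 -> 22
gcd of the OTHER numbers (without index 0): gcd([8, 22, 12, 4]) = 2
New gcd = gcd(g_others, new_val) = gcd(2, 22) = 2

Answer: 2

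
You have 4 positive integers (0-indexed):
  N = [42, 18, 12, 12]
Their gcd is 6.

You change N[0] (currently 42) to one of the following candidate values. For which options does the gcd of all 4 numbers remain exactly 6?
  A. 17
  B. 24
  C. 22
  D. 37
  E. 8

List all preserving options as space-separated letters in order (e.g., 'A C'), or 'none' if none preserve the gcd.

Answer: B

Derivation:
Old gcd = 6; gcd of others (without N[0]) = 6
New gcd for candidate v: gcd(6, v). Preserves old gcd iff gcd(6, v) = 6.
  Option A: v=17, gcd(6,17)=1 -> changes
  Option B: v=24, gcd(6,24)=6 -> preserves
  Option C: v=22, gcd(6,22)=2 -> changes
  Option D: v=37, gcd(6,37)=1 -> changes
  Option E: v=8, gcd(6,8)=2 -> changes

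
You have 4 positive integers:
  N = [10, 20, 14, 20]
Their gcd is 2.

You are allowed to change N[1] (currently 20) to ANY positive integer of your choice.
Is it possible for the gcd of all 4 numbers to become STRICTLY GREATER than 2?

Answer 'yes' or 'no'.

Answer: no

Derivation:
Current gcd = 2
gcd of all OTHER numbers (without N[1]=20): gcd([10, 14, 20]) = 2
The new gcd after any change is gcd(2, new_value).
This can be at most 2.
Since 2 = old gcd 2, the gcd can only stay the same or decrease.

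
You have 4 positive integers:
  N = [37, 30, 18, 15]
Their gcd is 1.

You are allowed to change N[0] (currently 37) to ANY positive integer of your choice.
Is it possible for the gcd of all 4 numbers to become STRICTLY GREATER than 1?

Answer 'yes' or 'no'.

Answer: yes

Derivation:
Current gcd = 1
gcd of all OTHER numbers (without N[0]=37): gcd([30, 18, 15]) = 3
The new gcd after any change is gcd(3, new_value).
This can be at most 3.
Since 3 > old gcd 1, the gcd CAN increase (e.g., set N[0] = 3).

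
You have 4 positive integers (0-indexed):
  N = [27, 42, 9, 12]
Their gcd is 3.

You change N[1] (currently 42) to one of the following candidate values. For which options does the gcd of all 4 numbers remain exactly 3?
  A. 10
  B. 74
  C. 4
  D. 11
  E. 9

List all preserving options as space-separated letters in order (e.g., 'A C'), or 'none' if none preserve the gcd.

Old gcd = 3; gcd of others (without N[1]) = 3
New gcd for candidate v: gcd(3, v). Preserves old gcd iff gcd(3, v) = 3.
  Option A: v=10, gcd(3,10)=1 -> changes
  Option B: v=74, gcd(3,74)=1 -> changes
  Option C: v=4, gcd(3,4)=1 -> changes
  Option D: v=11, gcd(3,11)=1 -> changes
  Option E: v=9, gcd(3,9)=3 -> preserves

Answer: E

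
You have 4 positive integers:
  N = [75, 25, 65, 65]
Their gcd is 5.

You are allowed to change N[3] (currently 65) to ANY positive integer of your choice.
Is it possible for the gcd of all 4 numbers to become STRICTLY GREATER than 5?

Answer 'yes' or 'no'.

Answer: no

Derivation:
Current gcd = 5
gcd of all OTHER numbers (without N[3]=65): gcd([75, 25, 65]) = 5
The new gcd after any change is gcd(5, new_value).
This can be at most 5.
Since 5 = old gcd 5, the gcd can only stay the same or decrease.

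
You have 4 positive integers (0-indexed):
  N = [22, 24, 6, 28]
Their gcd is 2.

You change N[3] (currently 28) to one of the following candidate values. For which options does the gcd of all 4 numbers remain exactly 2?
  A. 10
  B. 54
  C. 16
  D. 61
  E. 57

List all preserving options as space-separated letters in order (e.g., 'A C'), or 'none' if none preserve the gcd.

Answer: A B C

Derivation:
Old gcd = 2; gcd of others (without N[3]) = 2
New gcd for candidate v: gcd(2, v). Preserves old gcd iff gcd(2, v) = 2.
  Option A: v=10, gcd(2,10)=2 -> preserves
  Option B: v=54, gcd(2,54)=2 -> preserves
  Option C: v=16, gcd(2,16)=2 -> preserves
  Option D: v=61, gcd(2,61)=1 -> changes
  Option E: v=57, gcd(2,57)=1 -> changes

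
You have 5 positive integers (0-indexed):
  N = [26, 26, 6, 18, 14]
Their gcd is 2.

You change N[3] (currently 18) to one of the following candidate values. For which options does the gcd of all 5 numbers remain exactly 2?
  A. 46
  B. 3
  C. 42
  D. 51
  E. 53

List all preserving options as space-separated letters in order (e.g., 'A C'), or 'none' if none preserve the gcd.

Answer: A C

Derivation:
Old gcd = 2; gcd of others (without N[3]) = 2
New gcd for candidate v: gcd(2, v). Preserves old gcd iff gcd(2, v) = 2.
  Option A: v=46, gcd(2,46)=2 -> preserves
  Option B: v=3, gcd(2,3)=1 -> changes
  Option C: v=42, gcd(2,42)=2 -> preserves
  Option D: v=51, gcd(2,51)=1 -> changes
  Option E: v=53, gcd(2,53)=1 -> changes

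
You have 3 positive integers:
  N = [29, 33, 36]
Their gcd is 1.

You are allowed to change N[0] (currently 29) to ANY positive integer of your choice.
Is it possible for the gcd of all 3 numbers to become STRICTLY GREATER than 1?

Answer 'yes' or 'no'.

Current gcd = 1
gcd of all OTHER numbers (without N[0]=29): gcd([33, 36]) = 3
The new gcd after any change is gcd(3, new_value).
This can be at most 3.
Since 3 > old gcd 1, the gcd CAN increase (e.g., set N[0] = 3).

Answer: yes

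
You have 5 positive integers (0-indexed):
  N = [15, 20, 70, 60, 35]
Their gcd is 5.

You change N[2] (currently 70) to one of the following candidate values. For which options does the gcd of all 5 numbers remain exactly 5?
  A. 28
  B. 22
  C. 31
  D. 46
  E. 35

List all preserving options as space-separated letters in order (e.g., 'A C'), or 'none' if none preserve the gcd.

Old gcd = 5; gcd of others (without N[2]) = 5
New gcd for candidate v: gcd(5, v). Preserves old gcd iff gcd(5, v) = 5.
  Option A: v=28, gcd(5,28)=1 -> changes
  Option B: v=22, gcd(5,22)=1 -> changes
  Option C: v=31, gcd(5,31)=1 -> changes
  Option D: v=46, gcd(5,46)=1 -> changes
  Option E: v=35, gcd(5,35)=5 -> preserves

Answer: E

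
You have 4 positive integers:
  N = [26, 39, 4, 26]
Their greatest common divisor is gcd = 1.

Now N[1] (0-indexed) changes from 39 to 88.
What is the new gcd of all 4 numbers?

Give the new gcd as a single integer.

Numbers: [26, 39, 4, 26], gcd = 1
Change: index 1, 39 -> 88
gcd of the OTHER numbers (without index 1): gcd([26, 4, 26]) = 2
New gcd = gcd(g_others, new_val) = gcd(2, 88) = 2

Answer: 2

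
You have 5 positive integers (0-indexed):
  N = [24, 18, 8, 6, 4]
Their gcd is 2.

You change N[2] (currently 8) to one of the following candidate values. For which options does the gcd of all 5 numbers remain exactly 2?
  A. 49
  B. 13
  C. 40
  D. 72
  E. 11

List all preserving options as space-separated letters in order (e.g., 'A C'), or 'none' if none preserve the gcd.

Old gcd = 2; gcd of others (without N[2]) = 2
New gcd for candidate v: gcd(2, v). Preserves old gcd iff gcd(2, v) = 2.
  Option A: v=49, gcd(2,49)=1 -> changes
  Option B: v=13, gcd(2,13)=1 -> changes
  Option C: v=40, gcd(2,40)=2 -> preserves
  Option D: v=72, gcd(2,72)=2 -> preserves
  Option E: v=11, gcd(2,11)=1 -> changes

Answer: C D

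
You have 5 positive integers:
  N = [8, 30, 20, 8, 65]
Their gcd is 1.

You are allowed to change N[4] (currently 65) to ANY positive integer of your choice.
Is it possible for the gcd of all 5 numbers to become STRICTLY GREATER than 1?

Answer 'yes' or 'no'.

Current gcd = 1
gcd of all OTHER numbers (without N[4]=65): gcd([8, 30, 20, 8]) = 2
The new gcd after any change is gcd(2, new_value).
This can be at most 2.
Since 2 > old gcd 1, the gcd CAN increase (e.g., set N[4] = 2).

Answer: yes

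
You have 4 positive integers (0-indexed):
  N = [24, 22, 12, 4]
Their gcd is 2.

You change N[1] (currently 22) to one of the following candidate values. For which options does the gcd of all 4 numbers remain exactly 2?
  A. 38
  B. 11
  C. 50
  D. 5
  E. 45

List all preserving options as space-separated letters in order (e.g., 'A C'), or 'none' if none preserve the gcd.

Answer: A C

Derivation:
Old gcd = 2; gcd of others (without N[1]) = 4
New gcd for candidate v: gcd(4, v). Preserves old gcd iff gcd(4, v) = 2.
  Option A: v=38, gcd(4,38)=2 -> preserves
  Option B: v=11, gcd(4,11)=1 -> changes
  Option C: v=50, gcd(4,50)=2 -> preserves
  Option D: v=5, gcd(4,5)=1 -> changes
  Option E: v=45, gcd(4,45)=1 -> changes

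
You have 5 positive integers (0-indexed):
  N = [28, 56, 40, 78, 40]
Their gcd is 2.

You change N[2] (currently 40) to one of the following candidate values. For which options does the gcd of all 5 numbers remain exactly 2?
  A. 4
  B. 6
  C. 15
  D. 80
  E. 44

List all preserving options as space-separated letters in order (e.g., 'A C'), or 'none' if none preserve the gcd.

Old gcd = 2; gcd of others (without N[2]) = 2
New gcd for candidate v: gcd(2, v). Preserves old gcd iff gcd(2, v) = 2.
  Option A: v=4, gcd(2,4)=2 -> preserves
  Option B: v=6, gcd(2,6)=2 -> preserves
  Option C: v=15, gcd(2,15)=1 -> changes
  Option D: v=80, gcd(2,80)=2 -> preserves
  Option E: v=44, gcd(2,44)=2 -> preserves

Answer: A B D E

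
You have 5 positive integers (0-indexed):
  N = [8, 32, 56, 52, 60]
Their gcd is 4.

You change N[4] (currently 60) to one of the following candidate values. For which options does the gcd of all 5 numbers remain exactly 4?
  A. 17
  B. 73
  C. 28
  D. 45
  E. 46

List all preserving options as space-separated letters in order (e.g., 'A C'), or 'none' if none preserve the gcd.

Answer: C

Derivation:
Old gcd = 4; gcd of others (without N[4]) = 4
New gcd for candidate v: gcd(4, v). Preserves old gcd iff gcd(4, v) = 4.
  Option A: v=17, gcd(4,17)=1 -> changes
  Option B: v=73, gcd(4,73)=1 -> changes
  Option C: v=28, gcd(4,28)=4 -> preserves
  Option D: v=45, gcd(4,45)=1 -> changes
  Option E: v=46, gcd(4,46)=2 -> changes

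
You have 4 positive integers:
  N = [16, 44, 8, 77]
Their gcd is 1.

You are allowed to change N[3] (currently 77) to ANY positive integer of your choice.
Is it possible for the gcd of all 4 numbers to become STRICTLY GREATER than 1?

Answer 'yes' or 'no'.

Answer: yes

Derivation:
Current gcd = 1
gcd of all OTHER numbers (without N[3]=77): gcd([16, 44, 8]) = 4
The new gcd after any change is gcd(4, new_value).
This can be at most 4.
Since 4 > old gcd 1, the gcd CAN increase (e.g., set N[3] = 4).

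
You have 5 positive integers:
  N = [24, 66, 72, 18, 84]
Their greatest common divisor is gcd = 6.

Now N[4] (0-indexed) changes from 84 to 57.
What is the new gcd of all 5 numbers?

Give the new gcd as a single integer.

Numbers: [24, 66, 72, 18, 84], gcd = 6
Change: index 4, 84 -> 57
gcd of the OTHER numbers (without index 4): gcd([24, 66, 72, 18]) = 6
New gcd = gcd(g_others, new_val) = gcd(6, 57) = 3

Answer: 3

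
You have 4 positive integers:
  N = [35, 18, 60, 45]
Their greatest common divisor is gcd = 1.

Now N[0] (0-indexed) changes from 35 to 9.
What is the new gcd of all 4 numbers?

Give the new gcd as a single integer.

Answer: 3

Derivation:
Numbers: [35, 18, 60, 45], gcd = 1
Change: index 0, 35 -> 9
gcd of the OTHER numbers (without index 0): gcd([18, 60, 45]) = 3
New gcd = gcd(g_others, new_val) = gcd(3, 9) = 3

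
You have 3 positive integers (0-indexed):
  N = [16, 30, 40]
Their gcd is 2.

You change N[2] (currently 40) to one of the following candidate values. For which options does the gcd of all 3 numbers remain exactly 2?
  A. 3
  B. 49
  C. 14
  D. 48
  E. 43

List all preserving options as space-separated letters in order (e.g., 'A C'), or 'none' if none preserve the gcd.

Answer: C D

Derivation:
Old gcd = 2; gcd of others (without N[2]) = 2
New gcd for candidate v: gcd(2, v). Preserves old gcd iff gcd(2, v) = 2.
  Option A: v=3, gcd(2,3)=1 -> changes
  Option B: v=49, gcd(2,49)=1 -> changes
  Option C: v=14, gcd(2,14)=2 -> preserves
  Option D: v=48, gcd(2,48)=2 -> preserves
  Option E: v=43, gcd(2,43)=1 -> changes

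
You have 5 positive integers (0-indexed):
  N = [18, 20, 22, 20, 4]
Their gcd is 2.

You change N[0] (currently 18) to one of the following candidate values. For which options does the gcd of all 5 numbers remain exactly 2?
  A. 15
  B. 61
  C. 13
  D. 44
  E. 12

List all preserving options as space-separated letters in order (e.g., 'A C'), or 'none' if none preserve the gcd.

Old gcd = 2; gcd of others (without N[0]) = 2
New gcd for candidate v: gcd(2, v). Preserves old gcd iff gcd(2, v) = 2.
  Option A: v=15, gcd(2,15)=1 -> changes
  Option B: v=61, gcd(2,61)=1 -> changes
  Option C: v=13, gcd(2,13)=1 -> changes
  Option D: v=44, gcd(2,44)=2 -> preserves
  Option E: v=12, gcd(2,12)=2 -> preserves

Answer: D E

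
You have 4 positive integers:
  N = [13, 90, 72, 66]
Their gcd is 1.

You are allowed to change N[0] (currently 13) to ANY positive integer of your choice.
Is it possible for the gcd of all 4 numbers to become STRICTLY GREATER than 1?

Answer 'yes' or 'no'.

Answer: yes

Derivation:
Current gcd = 1
gcd of all OTHER numbers (without N[0]=13): gcd([90, 72, 66]) = 6
The new gcd after any change is gcd(6, new_value).
This can be at most 6.
Since 6 > old gcd 1, the gcd CAN increase (e.g., set N[0] = 6).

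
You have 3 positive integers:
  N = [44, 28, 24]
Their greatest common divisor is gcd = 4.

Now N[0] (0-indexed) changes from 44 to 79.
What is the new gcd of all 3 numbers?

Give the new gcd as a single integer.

Answer: 1

Derivation:
Numbers: [44, 28, 24], gcd = 4
Change: index 0, 44 -> 79
gcd of the OTHER numbers (without index 0): gcd([28, 24]) = 4
New gcd = gcd(g_others, new_val) = gcd(4, 79) = 1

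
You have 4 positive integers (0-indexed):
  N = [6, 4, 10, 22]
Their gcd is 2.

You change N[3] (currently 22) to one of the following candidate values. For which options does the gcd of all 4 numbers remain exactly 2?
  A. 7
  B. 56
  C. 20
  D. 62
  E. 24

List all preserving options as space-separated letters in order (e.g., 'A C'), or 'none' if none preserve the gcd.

Old gcd = 2; gcd of others (without N[3]) = 2
New gcd for candidate v: gcd(2, v). Preserves old gcd iff gcd(2, v) = 2.
  Option A: v=7, gcd(2,7)=1 -> changes
  Option B: v=56, gcd(2,56)=2 -> preserves
  Option C: v=20, gcd(2,20)=2 -> preserves
  Option D: v=62, gcd(2,62)=2 -> preserves
  Option E: v=24, gcd(2,24)=2 -> preserves

Answer: B C D E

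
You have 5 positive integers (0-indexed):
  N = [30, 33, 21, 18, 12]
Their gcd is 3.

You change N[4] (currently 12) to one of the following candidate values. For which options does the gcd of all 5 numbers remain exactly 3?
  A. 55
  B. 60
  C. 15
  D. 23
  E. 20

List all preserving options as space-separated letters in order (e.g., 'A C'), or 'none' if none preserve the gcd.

Answer: B C

Derivation:
Old gcd = 3; gcd of others (without N[4]) = 3
New gcd for candidate v: gcd(3, v). Preserves old gcd iff gcd(3, v) = 3.
  Option A: v=55, gcd(3,55)=1 -> changes
  Option B: v=60, gcd(3,60)=3 -> preserves
  Option C: v=15, gcd(3,15)=3 -> preserves
  Option D: v=23, gcd(3,23)=1 -> changes
  Option E: v=20, gcd(3,20)=1 -> changes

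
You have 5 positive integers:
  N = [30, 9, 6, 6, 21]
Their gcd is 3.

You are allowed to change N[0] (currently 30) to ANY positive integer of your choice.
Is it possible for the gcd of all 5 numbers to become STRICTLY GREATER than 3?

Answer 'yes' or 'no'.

Answer: no

Derivation:
Current gcd = 3
gcd of all OTHER numbers (without N[0]=30): gcd([9, 6, 6, 21]) = 3
The new gcd after any change is gcd(3, new_value).
This can be at most 3.
Since 3 = old gcd 3, the gcd can only stay the same or decrease.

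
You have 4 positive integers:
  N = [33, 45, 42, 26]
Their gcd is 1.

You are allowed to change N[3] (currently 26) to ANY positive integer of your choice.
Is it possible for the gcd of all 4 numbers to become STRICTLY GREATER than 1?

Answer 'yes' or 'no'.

Answer: yes

Derivation:
Current gcd = 1
gcd of all OTHER numbers (without N[3]=26): gcd([33, 45, 42]) = 3
The new gcd after any change is gcd(3, new_value).
This can be at most 3.
Since 3 > old gcd 1, the gcd CAN increase (e.g., set N[3] = 3).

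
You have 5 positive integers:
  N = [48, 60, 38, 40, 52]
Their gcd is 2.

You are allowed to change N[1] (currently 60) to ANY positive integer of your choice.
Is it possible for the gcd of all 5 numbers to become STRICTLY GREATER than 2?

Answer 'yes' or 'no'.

Current gcd = 2
gcd of all OTHER numbers (without N[1]=60): gcd([48, 38, 40, 52]) = 2
The new gcd after any change is gcd(2, new_value).
This can be at most 2.
Since 2 = old gcd 2, the gcd can only stay the same or decrease.

Answer: no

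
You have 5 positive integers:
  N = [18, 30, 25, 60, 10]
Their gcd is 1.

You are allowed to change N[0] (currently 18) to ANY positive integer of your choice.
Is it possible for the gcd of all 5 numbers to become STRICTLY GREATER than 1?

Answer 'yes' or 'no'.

Answer: yes

Derivation:
Current gcd = 1
gcd of all OTHER numbers (without N[0]=18): gcd([30, 25, 60, 10]) = 5
The new gcd after any change is gcd(5, new_value).
This can be at most 5.
Since 5 > old gcd 1, the gcd CAN increase (e.g., set N[0] = 5).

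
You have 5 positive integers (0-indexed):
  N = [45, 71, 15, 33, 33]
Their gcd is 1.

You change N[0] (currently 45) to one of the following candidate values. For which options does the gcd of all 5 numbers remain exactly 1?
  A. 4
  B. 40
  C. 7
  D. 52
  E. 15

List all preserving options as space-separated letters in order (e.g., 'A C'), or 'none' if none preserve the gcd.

Old gcd = 1; gcd of others (without N[0]) = 1
New gcd for candidate v: gcd(1, v). Preserves old gcd iff gcd(1, v) = 1.
  Option A: v=4, gcd(1,4)=1 -> preserves
  Option B: v=40, gcd(1,40)=1 -> preserves
  Option C: v=7, gcd(1,7)=1 -> preserves
  Option D: v=52, gcd(1,52)=1 -> preserves
  Option E: v=15, gcd(1,15)=1 -> preserves

Answer: A B C D E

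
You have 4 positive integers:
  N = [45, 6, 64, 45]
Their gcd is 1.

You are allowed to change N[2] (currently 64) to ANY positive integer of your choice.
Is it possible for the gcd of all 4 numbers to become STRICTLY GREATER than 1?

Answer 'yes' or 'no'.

Answer: yes

Derivation:
Current gcd = 1
gcd of all OTHER numbers (without N[2]=64): gcd([45, 6, 45]) = 3
The new gcd after any change is gcd(3, new_value).
This can be at most 3.
Since 3 > old gcd 1, the gcd CAN increase (e.g., set N[2] = 3).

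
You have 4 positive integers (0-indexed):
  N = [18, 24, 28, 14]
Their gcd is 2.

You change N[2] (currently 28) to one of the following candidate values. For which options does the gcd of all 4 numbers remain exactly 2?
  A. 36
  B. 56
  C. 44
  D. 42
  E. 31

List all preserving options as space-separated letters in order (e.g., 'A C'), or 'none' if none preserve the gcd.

Answer: A B C D

Derivation:
Old gcd = 2; gcd of others (without N[2]) = 2
New gcd for candidate v: gcd(2, v). Preserves old gcd iff gcd(2, v) = 2.
  Option A: v=36, gcd(2,36)=2 -> preserves
  Option B: v=56, gcd(2,56)=2 -> preserves
  Option C: v=44, gcd(2,44)=2 -> preserves
  Option D: v=42, gcd(2,42)=2 -> preserves
  Option E: v=31, gcd(2,31)=1 -> changes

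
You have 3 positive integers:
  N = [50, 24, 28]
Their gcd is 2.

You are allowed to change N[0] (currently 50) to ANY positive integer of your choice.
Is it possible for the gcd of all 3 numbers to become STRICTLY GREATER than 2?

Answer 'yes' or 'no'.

Current gcd = 2
gcd of all OTHER numbers (without N[0]=50): gcd([24, 28]) = 4
The new gcd after any change is gcd(4, new_value).
This can be at most 4.
Since 4 > old gcd 2, the gcd CAN increase (e.g., set N[0] = 4).

Answer: yes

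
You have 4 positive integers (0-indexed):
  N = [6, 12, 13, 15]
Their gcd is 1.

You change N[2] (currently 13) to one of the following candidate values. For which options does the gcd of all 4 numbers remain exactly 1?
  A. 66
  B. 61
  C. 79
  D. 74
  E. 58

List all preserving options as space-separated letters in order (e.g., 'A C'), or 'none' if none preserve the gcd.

Old gcd = 1; gcd of others (without N[2]) = 3
New gcd for candidate v: gcd(3, v). Preserves old gcd iff gcd(3, v) = 1.
  Option A: v=66, gcd(3,66)=3 -> changes
  Option B: v=61, gcd(3,61)=1 -> preserves
  Option C: v=79, gcd(3,79)=1 -> preserves
  Option D: v=74, gcd(3,74)=1 -> preserves
  Option E: v=58, gcd(3,58)=1 -> preserves

Answer: B C D E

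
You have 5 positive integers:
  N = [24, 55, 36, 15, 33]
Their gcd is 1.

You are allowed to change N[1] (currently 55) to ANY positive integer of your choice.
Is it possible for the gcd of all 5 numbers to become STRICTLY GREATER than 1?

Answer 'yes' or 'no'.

Answer: yes

Derivation:
Current gcd = 1
gcd of all OTHER numbers (without N[1]=55): gcd([24, 36, 15, 33]) = 3
The new gcd after any change is gcd(3, new_value).
This can be at most 3.
Since 3 > old gcd 1, the gcd CAN increase (e.g., set N[1] = 3).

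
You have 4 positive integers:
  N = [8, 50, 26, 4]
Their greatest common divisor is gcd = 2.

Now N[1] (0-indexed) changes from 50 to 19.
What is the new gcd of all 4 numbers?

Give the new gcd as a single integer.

Numbers: [8, 50, 26, 4], gcd = 2
Change: index 1, 50 -> 19
gcd of the OTHER numbers (without index 1): gcd([8, 26, 4]) = 2
New gcd = gcd(g_others, new_val) = gcd(2, 19) = 1

Answer: 1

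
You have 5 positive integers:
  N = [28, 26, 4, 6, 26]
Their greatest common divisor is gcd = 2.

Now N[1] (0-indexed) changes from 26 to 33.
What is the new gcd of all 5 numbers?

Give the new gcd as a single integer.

Answer: 1

Derivation:
Numbers: [28, 26, 4, 6, 26], gcd = 2
Change: index 1, 26 -> 33
gcd of the OTHER numbers (without index 1): gcd([28, 4, 6, 26]) = 2
New gcd = gcd(g_others, new_val) = gcd(2, 33) = 1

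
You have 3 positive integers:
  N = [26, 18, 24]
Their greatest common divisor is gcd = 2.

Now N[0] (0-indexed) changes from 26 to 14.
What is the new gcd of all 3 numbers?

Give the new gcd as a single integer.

Answer: 2

Derivation:
Numbers: [26, 18, 24], gcd = 2
Change: index 0, 26 -> 14
gcd of the OTHER numbers (without index 0): gcd([18, 24]) = 6
New gcd = gcd(g_others, new_val) = gcd(6, 14) = 2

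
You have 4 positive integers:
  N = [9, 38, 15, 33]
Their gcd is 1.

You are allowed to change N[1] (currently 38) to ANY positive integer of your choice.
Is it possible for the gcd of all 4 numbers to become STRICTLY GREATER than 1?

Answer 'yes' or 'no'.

Current gcd = 1
gcd of all OTHER numbers (without N[1]=38): gcd([9, 15, 33]) = 3
The new gcd after any change is gcd(3, new_value).
This can be at most 3.
Since 3 > old gcd 1, the gcd CAN increase (e.g., set N[1] = 3).

Answer: yes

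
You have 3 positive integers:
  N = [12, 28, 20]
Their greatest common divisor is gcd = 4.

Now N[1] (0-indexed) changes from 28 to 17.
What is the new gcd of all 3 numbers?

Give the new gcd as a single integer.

Numbers: [12, 28, 20], gcd = 4
Change: index 1, 28 -> 17
gcd of the OTHER numbers (without index 1): gcd([12, 20]) = 4
New gcd = gcd(g_others, new_val) = gcd(4, 17) = 1

Answer: 1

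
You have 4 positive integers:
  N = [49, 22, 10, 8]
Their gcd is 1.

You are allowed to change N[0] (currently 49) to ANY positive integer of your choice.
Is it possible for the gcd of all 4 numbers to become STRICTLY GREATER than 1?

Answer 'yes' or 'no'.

Current gcd = 1
gcd of all OTHER numbers (without N[0]=49): gcd([22, 10, 8]) = 2
The new gcd after any change is gcd(2, new_value).
This can be at most 2.
Since 2 > old gcd 1, the gcd CAN increase (e.g., set N[0] = 2).

Answer: yes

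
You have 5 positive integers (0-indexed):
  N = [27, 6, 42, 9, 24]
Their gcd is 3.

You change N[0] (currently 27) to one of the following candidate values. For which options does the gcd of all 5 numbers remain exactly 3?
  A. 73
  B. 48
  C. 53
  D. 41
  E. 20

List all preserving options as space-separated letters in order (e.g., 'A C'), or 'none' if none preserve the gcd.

Answer: B

Derivation:
Old gcd = 3; gcd of others (without N[0]) = 3
New gcd for candidate v: gcd(3, v). Preserves old gcd iff gcd(3, v) = 3.
  Option A: v=73, gcd(3,73)=1 -> changes
  Option B: v=48, gcd(3,48)=3 -> preserves
  Option C: v=53, gcd(3,53)=1 -> changes
  Option D: v=41, gcd(3,41)=1 -> changes
  Option E: v=20, gcd(3,20)=1 -> changes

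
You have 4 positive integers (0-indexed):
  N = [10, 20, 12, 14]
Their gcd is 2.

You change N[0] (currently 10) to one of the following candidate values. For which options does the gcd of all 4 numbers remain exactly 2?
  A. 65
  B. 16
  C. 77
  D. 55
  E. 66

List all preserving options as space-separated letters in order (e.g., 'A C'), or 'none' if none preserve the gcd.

Old gcd = 2; gcd of others (without N[0]) = 2
New gcd for candidate v: gcd(2, v). Preserves old gcd iff gcd(2, v) = 2.
  Option A: v=65, gcd(2,65)=1 -> changes
  Option B: v=16, gcd(2,16)=2 -> preserves
  Option C: v=77, gcd(2,77)=1 -> changes
  Option D: v=55, gcd(2,55)=1 -> changes
  Option E: v=66, gcd(2,66)=2 -> preserves

Answer: B E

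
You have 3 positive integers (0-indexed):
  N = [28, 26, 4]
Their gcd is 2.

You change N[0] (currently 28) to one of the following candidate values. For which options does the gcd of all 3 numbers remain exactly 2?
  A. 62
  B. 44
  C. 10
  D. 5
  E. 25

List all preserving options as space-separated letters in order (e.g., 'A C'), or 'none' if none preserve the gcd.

Old gcd = 2; gcd of others (without N[0]) = 2
New gcd for candidate v: gcd(2, v). Preserves old gcd iff gcd(2, v) = 2.
  Option A: v=62, gcd(2,62)=2 -> preserves
  Option B: v=44, gcd(2,44)=2 -> preserves
  Option C: v=10, gcd(2,10)=2 -> preserves
  Option D: v=5, gcd(2,5)=1 -> changes
  Option E: v=25, gcd(2,25)=1 -> changes

Answer: A B C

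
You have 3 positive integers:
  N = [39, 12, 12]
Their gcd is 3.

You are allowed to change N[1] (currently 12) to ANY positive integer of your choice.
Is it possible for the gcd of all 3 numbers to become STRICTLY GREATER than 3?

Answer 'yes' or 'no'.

Current gcd = 3
gcd of all OTHER numbers (without N[1]=12): gcd([39, 12]) = 3
The new gcd after any change is gcd(3, new_value).
This can be at most 3.
Since 3 = old gcd 3, the gcd can only stay the same or decrease.

Answer: no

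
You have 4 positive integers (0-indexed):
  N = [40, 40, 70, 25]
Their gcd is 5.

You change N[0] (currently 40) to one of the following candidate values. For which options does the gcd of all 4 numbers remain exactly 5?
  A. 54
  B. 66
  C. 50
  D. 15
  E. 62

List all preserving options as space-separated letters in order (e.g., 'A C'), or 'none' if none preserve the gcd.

Old gcd = 5; gcd of others (without N[0]) = 5
New gcd for candidate v: gcd(5, v). Preserves old gcd iff gcd(5, v) = 5.
  Option A: v=54, gcd(5,54)=1 -> changes
  Option B: v=66, gcd(5,66)=1 -> changes
  Option C: v=50, gcd(5,50)=5 -> preserves
  Option D: v=15, gcd(5,15)=5 -> preserves
  Option E: v=62, gcd(5,62)=1 -> changes

Answer: C D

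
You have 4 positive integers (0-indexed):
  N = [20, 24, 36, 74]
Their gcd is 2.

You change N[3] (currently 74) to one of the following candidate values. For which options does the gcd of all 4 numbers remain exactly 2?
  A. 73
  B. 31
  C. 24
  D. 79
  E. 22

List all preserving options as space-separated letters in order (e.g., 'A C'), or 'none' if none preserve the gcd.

Old gcd = 2; gcd of others (without N[3]) = 4
New gcd for candidate v: gcd(4, v). Preserves old gcd iff gcd(4, v) = 2.
  Option A: v=73, gcd(4,73)=1 -> changes
  Option B: v=31, gcd(4,31)=1 -> changes
  Option C: v=24, gcd(4,24)=4 -> changes
  Option D: v=79, gcd(4,79)=1 -> changes
  Option E: v=22, gcd(4,22)=2 -> preserves

Answer: E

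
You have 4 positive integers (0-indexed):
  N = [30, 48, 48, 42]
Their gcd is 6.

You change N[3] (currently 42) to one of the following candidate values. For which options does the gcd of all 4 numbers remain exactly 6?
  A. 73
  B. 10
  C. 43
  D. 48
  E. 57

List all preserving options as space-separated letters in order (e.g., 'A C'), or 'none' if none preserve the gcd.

Old gcd = 6; gcd of others (without N[3]) = 6
New gcd for candidate v: gcd(6, v). Preserves old gcd iff gcd(6, v) = 6.
  Option A: v=73, gcd(6,73)=1 -> changes
  Option B: v=10, gcd(6,10)=2 -> changes
  Option C: v=43, gcd(6,43)=1 -> changes
  Option D: v=48, gcd(6,48)=6 -> preserves
  Option E: v=57, gcd(6,57)=3 -> changes

Answer: D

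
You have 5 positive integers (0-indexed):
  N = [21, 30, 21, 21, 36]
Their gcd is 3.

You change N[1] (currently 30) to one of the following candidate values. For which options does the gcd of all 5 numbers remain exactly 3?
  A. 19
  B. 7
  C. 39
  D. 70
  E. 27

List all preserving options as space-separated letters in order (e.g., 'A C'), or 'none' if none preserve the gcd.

Old gcd = 3; gcd of others (without N[1]) = 3
New gcd for candidate v: gcd(3, v). Preserves old gcd iff gcd(3, v) = 3.
  Option A: v=19, gcd(3,19)=1 -> changes
  Option B: v=7, gcd(3,7)=1 -> changes
  Option C: v=39, gcd(3,39)=3 -> preserves
  Option D: v=70, gcd(3,70)=1 -> changes
  Option E: v=27, gcd(3,27)=3 -> preserves

Answer: C E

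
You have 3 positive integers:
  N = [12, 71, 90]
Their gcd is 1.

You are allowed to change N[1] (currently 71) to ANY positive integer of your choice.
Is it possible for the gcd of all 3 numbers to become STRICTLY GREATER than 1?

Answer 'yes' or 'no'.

Current gcd = 1
gcd of all OTHER numbers (without N[1]=71): gcd([12, 90]) = 6
The new gcd after any change is gcd(6, new_value).
This can be at most 6.
Since 6 > old gcd 1, the gcd CAN increase (e.g., set N[1] = 6).

Answer: yes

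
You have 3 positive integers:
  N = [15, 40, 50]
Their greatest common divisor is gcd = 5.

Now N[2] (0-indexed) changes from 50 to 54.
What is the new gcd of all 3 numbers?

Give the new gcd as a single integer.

Answer: 1

Derivation:
Numbers: [15, 40, 50], gcd = 5
Change: index 2, 50 -> 54
gcd of the OTHER numbers (without index 2): gcd([15, 40]) = 5
New gcd = gcd(g_others, new_val) = gcd(5, 54) = 1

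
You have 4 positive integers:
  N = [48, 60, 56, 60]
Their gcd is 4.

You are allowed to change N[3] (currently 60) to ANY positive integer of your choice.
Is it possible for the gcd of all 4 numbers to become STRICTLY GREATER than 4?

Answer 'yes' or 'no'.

Current gcd = 4
gcd of all OTHER numbers (without N[3]=60): gcd([48, 60, 56]) = 4
The new gcd after any change is gcd(4, new_value).
This can be at most 4.
Since 4 = old gcd 4, the gcd can only stay the same or decrease.

Answer: no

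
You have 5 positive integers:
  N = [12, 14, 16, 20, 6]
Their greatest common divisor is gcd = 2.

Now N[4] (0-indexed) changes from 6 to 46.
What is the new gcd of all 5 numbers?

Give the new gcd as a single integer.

Numbers: [12, 14, 16, 20, 6], gcd = 2
Change: index 4, 6 -> 46
gcd of the OTHER numbers (without index 4): gcd([12, 14, 16, 20]) = 2
New gcd = gcd(g_others, new_val) = gcd(2, 46) = 2

Answer: 2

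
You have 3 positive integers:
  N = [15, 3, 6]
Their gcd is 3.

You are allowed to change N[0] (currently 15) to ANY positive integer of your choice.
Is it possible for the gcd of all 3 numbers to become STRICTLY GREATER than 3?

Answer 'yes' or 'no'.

Current gcd = 3
gcd of all OTHER numbers (without N[0]=15): gcd([3, 6]) = 3
The new gcd after any change is gcd(3, new_value).
This can be at most 3.
Since 3 = old gcd 3, the gcd can only stay the same or decrease.

Answer: no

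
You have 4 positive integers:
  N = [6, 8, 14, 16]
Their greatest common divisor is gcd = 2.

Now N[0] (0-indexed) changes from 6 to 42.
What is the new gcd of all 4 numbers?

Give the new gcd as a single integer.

Numbers: [6, 8, 14, 16], gcd = 2
Change: index 0, 6 -> 42
gcd of the OTHER numbers (without index 0): gcd([8, 14, 16]) = 2
New gcd = gcd(g_others, new_val) = gcd(2, 42) = 2

Answer: 2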